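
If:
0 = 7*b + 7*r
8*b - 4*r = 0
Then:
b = 0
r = 0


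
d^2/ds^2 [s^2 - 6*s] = 2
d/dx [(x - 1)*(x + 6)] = 2*x + 5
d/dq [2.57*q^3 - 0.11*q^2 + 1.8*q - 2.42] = 7.71*q^2 - 0.22*q + 1.8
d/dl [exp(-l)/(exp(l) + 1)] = (-2*exp(l) - 1)*exp(-l)/(exp(2*l) + 2*exp(l) + 1)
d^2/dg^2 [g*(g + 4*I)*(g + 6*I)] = 6*g + 20*I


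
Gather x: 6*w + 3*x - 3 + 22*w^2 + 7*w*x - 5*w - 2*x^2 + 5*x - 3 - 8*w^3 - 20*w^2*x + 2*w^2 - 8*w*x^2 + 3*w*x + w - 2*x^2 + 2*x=-8*w^3 + 24*w^2 + 2*w + x^2*(-8*w - 4) + x*(-20*w^2 + 10*w + 10) - 6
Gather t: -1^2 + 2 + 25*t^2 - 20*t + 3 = 25*t^2 - 20*t + 4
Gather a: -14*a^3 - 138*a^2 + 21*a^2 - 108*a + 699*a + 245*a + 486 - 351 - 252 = -14*a^3 - 117*a^2 + 836*a - 117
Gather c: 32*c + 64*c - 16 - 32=96*c - 48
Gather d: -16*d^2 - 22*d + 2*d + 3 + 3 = -16*d^2 - 20*d + 6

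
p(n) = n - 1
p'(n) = 1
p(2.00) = 1.00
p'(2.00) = 1.00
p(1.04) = 0.04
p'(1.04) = 1.00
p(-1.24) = -2.24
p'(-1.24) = 1.00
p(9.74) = 8.74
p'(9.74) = 1.00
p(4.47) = 3.47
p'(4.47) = 1.00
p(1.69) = 0.69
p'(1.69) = 1.00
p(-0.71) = -1.71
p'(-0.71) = 1.00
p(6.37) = 5.37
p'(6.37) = 1.00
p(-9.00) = -10.00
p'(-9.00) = 1.00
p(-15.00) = -16.00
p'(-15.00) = 1.00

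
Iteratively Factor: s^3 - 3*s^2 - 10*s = (s)*(s^2 - 3*s - 10) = s*(s + 2)*(s - 5)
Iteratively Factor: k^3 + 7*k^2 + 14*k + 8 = (k + 1)*(k^2 + 6*k + 8) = (k + 1)*(k + 2)*(k + 4)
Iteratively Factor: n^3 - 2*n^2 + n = (n - 1)*(n^2 - n) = n*(n - 1)*(n - 1)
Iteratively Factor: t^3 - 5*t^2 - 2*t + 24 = (t + 2)*(t^2 - 7*t + 12) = (t - 4)*(t + 2)*(t - 3)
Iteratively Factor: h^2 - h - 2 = (h + 1)*(h - 2)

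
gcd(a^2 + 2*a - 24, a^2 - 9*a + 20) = a - 4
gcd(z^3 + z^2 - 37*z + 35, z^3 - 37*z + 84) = z + 7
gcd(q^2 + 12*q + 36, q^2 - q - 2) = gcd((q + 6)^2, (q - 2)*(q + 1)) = 1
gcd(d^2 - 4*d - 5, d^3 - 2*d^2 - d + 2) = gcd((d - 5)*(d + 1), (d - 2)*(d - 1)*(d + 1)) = d + 1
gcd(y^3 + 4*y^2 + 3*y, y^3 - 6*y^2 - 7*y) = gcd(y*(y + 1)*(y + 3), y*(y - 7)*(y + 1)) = y^2 + y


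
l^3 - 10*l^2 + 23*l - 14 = (l - 7)*(l - 2)*(l - 1)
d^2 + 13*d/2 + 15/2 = (d + 3/2)*(d + 5)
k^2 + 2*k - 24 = (k - 4)*(k + 6)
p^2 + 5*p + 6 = (p + 2)*(p + 3)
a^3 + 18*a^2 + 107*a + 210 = (a + 5)*(a + 6)*(a + 7)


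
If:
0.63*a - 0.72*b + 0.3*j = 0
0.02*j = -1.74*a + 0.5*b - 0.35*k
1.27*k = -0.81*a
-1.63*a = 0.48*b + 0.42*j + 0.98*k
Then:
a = 0.00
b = 0.00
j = 0.00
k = 0.00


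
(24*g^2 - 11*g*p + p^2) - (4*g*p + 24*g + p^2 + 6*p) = 24*g^2 - 15*g*p - 24*g - 6*p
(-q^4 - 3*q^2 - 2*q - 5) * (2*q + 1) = -2*q^5 - q^4 - 6*q^3 - 7*q^2 - 12*q - 5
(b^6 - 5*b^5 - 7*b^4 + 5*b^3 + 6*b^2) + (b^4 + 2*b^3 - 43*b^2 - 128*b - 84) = b^6 - 5*b^5 - 6*b^4 + 7*b^3 - 37*b^2 - 128*b - 84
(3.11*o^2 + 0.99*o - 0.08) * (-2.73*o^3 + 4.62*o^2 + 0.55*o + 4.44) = -8.4903*o^5 + 11.6655*o^4 + 6.5027*o^3 + 13.9833*o^2 + 4.3516*o - 0.3552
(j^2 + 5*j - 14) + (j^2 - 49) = 2*j^2 + 5*j - 63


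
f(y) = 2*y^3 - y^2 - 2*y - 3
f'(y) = 6*y^2 - 2*y - 2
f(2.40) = 14.09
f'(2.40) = 27.76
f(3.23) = 47.50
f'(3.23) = 54.14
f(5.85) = 351.48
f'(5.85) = 191.64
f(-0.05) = -2.90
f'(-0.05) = -1.88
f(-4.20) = -160.42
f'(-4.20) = 112.24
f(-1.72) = -12.70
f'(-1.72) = 19.19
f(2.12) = 7.32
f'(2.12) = 20.73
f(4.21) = 120.09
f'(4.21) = 95.92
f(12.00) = 3285.00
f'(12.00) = 838.00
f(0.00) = -3.00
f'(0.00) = -2.00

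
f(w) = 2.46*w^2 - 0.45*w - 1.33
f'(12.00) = 58.59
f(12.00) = 347.51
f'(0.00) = -0.45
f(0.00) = -1.33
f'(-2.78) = -14.13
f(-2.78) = 18.93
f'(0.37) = 1.37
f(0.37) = -1.16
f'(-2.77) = -14.08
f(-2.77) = 18.79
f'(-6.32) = -31.54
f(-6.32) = 99.77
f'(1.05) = 4.72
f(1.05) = 0.91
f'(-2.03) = -10.44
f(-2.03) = 9.72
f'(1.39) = 6.39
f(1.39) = 2.80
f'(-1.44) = -7.53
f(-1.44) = 4.42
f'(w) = 4.92*w - 0.45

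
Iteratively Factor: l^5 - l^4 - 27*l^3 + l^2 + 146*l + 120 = (l - 3)*(l^4 + 2*l^3 - 21*l^2 - 62*l - 40) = (l - 3)*(l + 2)*(l^3 - 21*l - 20) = (l - 3)*(l + 1)*(l + 2)*(l^2 - l - 20) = (l - 5)*(l - 3)*(l + 1)*(l + 2)*(l + 4)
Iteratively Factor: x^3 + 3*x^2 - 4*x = (x + 4)*(x^2 - x) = (x - 1)*(x + 4)*(x)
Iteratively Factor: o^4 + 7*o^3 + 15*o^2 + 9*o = (o + 3)*(o^3 + 4*o^2 + 3*o) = (o + 1)*(o + 3)*(o^2 + 3*o) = (o + 1)*(o + 3)^2*(o)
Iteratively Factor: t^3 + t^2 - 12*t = (t)*(t^2 + t - 12) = t*(t + 4)*(t - 3)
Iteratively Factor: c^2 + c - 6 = (c + 3)*(c - 2)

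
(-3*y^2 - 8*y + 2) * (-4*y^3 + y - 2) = 12*y^5 + 32*y^4 - 11*y^3 - 2*y^2 + 18*y - 4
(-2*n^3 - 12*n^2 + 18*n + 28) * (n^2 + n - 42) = -2*n^5 - 14*n^4 + 90*n^3 + 550*n^2 - 728*n - 1176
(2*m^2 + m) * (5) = 10*m^2 + 5*m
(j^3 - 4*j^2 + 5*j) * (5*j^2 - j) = 5*j^5 - 21*j^4 + 29*j^3 - 5*j^2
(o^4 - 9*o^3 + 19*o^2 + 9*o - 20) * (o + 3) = o^5 - 6*o^4 - 8*o^3 + 66*o^2 + 7*o - 60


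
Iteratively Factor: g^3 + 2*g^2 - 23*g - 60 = (g + 4)*(g^2 - 2*g - 15) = (g - 5)*(g + 4)*(g + 3)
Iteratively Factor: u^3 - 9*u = (u + 3)*(u^2 - 3*u) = u*(u + 3)*(u - 3)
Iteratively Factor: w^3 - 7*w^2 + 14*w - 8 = (w - 1)*(w^2 - 6*w + 8) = (w - 2)*(w - 1)*(w - 4)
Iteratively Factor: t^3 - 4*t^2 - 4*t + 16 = (t - 2)*(t^2 - 2*t - 8) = (t - 2)*(t + 2)*(t - 4)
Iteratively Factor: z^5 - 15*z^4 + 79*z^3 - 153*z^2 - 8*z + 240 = (z - 5)*(z^4 - 10*z^3 + 29*z^2 - 8*z - 48) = (z - 5)*(z - 3)*(z^3 - 7*z^2 + 8*z + 16) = (z - 5)*(z - 3)*(z + 1)*(z^2 - 8*z + 16) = (z - 5)*(z - 4)*(z - 3)*(z + 1)*(z - 4)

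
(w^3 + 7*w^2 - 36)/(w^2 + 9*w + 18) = w - 2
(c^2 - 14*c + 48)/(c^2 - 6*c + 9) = (c^2 - 14*c + 48)/(c^2 - 6*c + 9)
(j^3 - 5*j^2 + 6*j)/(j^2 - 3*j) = j - 2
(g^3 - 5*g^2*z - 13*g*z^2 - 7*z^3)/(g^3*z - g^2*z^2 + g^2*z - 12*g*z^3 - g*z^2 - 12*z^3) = (-g^3 + 5*g^2*z + 13*g*z^2 + 7*z^3)/(z*(-g^3 + g^2*z - g^2 + 12*g*z^2 + g*z + 12*z^2))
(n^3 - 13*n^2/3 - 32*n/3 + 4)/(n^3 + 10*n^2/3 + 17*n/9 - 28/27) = 9*(n^2 - 4*n - 12)/(9*n^2 + 33*n + 28)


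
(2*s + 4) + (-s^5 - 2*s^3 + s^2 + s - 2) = -s^5 - 2*s^3 + s^2 + 3*s + 2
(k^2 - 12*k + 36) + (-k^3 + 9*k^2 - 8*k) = -k^3 + 10*k^2 - 20*k + 36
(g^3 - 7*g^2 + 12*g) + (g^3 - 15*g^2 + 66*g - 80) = 2*g^3 - 22*g^2 + 78*g - 80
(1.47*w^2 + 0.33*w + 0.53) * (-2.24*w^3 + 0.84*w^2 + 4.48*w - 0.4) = -3.2928*w^5 + 0.4956*w^4 + 5.6756*w^3 + 1.3356*w^2 + 2.2424*w - 0.212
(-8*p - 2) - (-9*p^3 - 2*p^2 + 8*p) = 9*p^3 + 2*p^2 - 16*p - 2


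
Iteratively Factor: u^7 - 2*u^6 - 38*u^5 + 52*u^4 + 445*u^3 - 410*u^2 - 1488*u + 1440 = (u + 4)*(u^6 - 6*u^5 - 14*u^4 + 108*u^3 + 13*u^2 - 462*u + 360) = (u - 1)*(u + 4)*(u^5 - 5*u^4 - 19*u^3 + 89*u^2 + 102*u - 360) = (u - 1)*(u + 3)*(u + 4)*(u^4 - 8*u^3 + 5*u^2 + 74*u - 120) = (u - 1)*(u + 3)^2*(u + 4)*(u^3 - 11*u^2 + 38*u - 40) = (u - 4)*(u - 1)*(u + 3)^2*(u + 4)*(u^2 - 7*u + 10) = (u - 5)*(u - 4)*(u - 1)*(u + 3)^2*(u + 4)*(u - 2)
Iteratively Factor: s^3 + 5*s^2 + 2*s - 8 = (s + 2)*(s^2 + 3*s - 4) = (s - 1)*(s + 2)*(s + 4)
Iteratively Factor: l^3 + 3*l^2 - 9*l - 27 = (l - 3)*(l^2 + 6*l + 9) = (l - 3)*(l + 3)*(l + 3)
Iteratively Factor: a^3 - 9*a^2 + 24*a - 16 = (a - 1)*(a^2 - 8*a + 16) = (a - 4)*(a - 1)*(a - 4)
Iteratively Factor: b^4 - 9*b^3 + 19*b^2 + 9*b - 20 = (b - 5)*(b^3 - 4*b^2 - b + 4) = (b - 5)*(b + 1)*(b^2 - 5*b + 4) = (b - 5)*(b - 1)*(b + 1)*(b - 4)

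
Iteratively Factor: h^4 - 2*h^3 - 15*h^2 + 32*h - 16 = (h - 1)*(h^3 - h^2 - 16*h + 16) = (h - 4)*(h - 1)*(h^2 + 3*h - 4) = (h - 4)*(h - 1)*(h + 4)*(h - 1)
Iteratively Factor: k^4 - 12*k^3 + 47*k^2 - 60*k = (k - 4)*(k^3 - 8*k^2 + 15*k) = (k - 5)*(k - 4)*(k^2 - 3*k) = k*(k - 5)*(k - 4)*(k - 3)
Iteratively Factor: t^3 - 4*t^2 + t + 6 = (t - 2)*(t^2 - 2*t - 3) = (t - 3)*(t - 2)*(t + 1)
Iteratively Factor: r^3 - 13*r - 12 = (r - 4)*(r^2 + 4*r + 3) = (r - 4)*(r + 3)*(r + 1)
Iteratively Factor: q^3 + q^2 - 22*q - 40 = (q + 2)*(q^2 - q - 20) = (q - 5)*(q + 2)*(q + 4)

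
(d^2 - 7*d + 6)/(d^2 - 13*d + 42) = (d - 1)/(d - 7)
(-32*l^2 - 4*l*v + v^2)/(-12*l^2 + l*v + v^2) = (-8*l + v)/(-3*l + v)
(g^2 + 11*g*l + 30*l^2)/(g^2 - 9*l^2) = (g^2 + 11*g*l + 30*l^2)/(g^2 - 9*l^2)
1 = 1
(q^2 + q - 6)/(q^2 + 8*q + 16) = (q^2 + q - 6)/(q^2 + 8*q + 16)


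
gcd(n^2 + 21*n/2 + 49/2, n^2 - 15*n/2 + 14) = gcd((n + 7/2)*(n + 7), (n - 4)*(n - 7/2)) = 1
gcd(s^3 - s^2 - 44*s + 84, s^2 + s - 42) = s^2 + s - 42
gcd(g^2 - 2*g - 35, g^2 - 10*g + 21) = g - 7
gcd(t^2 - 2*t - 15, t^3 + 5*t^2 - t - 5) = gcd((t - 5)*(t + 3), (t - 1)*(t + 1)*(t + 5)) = 1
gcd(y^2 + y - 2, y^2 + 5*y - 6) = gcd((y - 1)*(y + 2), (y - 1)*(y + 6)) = y - 1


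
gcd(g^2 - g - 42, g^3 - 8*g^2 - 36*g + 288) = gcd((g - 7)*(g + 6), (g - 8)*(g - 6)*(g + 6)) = g + 6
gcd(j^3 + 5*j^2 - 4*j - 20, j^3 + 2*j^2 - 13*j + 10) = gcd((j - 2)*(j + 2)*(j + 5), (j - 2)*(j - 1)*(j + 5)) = j^2 + 3*j - 10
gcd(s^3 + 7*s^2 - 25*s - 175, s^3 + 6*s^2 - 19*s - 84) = s + 7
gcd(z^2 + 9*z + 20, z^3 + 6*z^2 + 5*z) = z + 5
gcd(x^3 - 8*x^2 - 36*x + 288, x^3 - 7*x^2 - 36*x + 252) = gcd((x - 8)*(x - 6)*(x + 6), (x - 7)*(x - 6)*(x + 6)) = x^2 - 36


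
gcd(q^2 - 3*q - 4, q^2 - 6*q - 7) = q + 1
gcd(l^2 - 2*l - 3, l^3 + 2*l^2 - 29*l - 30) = l + 1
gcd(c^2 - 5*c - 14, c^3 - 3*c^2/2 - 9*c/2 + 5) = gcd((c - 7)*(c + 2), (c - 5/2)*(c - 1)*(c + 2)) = c + 2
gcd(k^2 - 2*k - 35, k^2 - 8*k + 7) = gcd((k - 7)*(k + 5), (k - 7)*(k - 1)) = k - 7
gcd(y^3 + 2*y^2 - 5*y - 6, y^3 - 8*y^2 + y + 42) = 1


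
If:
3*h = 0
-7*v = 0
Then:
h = 0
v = 0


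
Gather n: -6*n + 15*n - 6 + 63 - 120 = 9*n - 63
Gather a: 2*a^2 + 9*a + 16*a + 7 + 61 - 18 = 2*a^2 + 25*a + 50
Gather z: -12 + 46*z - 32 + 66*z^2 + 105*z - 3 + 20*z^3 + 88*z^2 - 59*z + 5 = 20*z^3 + 154*z^2 + 92*z - 42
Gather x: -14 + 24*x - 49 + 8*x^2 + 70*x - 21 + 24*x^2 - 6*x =32*x^2 + 88*x - 84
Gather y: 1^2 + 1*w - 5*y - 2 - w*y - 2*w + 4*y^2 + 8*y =-w + 4*y^2 + y*(3 - w) - 1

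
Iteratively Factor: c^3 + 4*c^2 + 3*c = (c + 1)*(c^2 + 3*c) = (c + 1)*(c + 3)*(c)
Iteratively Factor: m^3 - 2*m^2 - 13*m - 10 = (m + 2)*(m^2 - 4*m - 5) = (m + 1)*(m + 2)*(m - 5)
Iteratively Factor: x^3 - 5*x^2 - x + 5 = (x + 1)*(x^2 - 6*x + 5) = (x - 5)*(x + 1)*(x - 1)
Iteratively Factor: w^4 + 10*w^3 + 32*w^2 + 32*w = (w + 2)*(w^3 + 8*w^2 + 16*w) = (w + 2)*(w + 4)*(w^2 + 4*w) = w*(w + 2)*(w + 4)*(w + 4)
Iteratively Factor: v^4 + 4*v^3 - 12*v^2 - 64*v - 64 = (v - 4)*(v^3 + 8*v^2 + 20*v + 16) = (v - 4)*(v + 2)*(v^2 + 6*v + 8) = (v - 4)*(v + 2)*(v + 4)*(v + 2)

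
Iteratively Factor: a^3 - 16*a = (a + 4)*(a^2 - 4*a) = (a - 4)*(a + 4)*(a)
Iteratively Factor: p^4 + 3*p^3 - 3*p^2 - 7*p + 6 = (p + 2)*(p^3 + p^2 - 5*p + 3) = (p + 2)*(p + 3)*(p^2 - 2*p + 1) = (p - 1)*(p + 2)*(p + 3)*(p - 1)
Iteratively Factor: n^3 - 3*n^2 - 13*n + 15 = (n - 5)*(n^2 + 2*n - 3) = (n - 5)*(n - 1)*(n + 3)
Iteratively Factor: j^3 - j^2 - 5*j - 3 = (j - 3)*(j^2 + 2*j + 1) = (j - 3)*(j + 1)*(j + 1)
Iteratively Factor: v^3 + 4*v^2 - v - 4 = (v + 1)*(v^2 + 3*v - 4) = (v - 1)*(v + 1)*(v + 4)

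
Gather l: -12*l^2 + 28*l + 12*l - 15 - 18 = -12*l^2 + 40*l - 33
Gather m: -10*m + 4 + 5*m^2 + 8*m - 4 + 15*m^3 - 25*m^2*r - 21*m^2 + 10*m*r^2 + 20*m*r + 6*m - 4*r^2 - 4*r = 15*m^3 + m^2*(-25*r - 16) + m*(10*r^2 + 20*r + 4) - 4*r^2 - 4*r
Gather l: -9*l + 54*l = 45*l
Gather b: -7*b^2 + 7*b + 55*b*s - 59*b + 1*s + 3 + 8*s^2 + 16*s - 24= -7*b^2 + b*(55*s - 52) + 8*s^2 + 17*s - 21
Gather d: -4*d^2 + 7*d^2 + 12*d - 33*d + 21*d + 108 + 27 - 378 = 3*d^2 - 243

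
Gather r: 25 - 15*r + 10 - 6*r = 35 - 21*r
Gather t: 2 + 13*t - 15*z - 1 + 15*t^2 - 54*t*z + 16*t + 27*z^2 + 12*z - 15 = 15*t^2 + t*(29 - 54*z) + 27*z^2 - 3*z - 14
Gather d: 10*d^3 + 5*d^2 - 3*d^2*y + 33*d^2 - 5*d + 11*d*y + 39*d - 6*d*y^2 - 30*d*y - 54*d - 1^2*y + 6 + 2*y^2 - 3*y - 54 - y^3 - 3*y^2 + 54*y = 10*d^3 + d^2*(38 - 3*y) + d*(-6*y^2 - 19*y - 20) - y^3 - y^2 + 50*y - 48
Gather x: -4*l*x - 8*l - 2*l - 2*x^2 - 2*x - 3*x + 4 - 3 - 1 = -10*l - 2*x^2 + x*(-4*l - 5)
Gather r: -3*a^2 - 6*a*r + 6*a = -3*a^2 - 6*a*r + 6*a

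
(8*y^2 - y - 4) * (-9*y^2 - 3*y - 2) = -72*y^4 - 15*y^3 + 23*y^2 + 14*y + 8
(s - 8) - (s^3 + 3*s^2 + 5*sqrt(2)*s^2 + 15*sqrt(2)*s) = -s^3 - 5*sqrt(2)*s^2 - 3*s^2 - 15*sqrt(2)*s + s - 8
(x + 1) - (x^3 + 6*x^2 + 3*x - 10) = -x^3 - 6*x^2 - 2*x + 11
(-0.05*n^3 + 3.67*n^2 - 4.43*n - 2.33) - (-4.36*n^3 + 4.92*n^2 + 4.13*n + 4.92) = 4.31*n^3 - 1.25*n^2 - 8.56*n - 7.25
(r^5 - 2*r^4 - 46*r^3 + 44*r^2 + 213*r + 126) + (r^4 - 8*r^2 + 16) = r^5 - r^4 - 46*r^3 + 36*r^2 + 213*r + 142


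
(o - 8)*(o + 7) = o^2 - o - 56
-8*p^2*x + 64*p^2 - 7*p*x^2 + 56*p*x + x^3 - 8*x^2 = (-8*p + x)*(p + x)*(x - 8)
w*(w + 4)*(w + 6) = w^3 + 10*w^2 + 24*w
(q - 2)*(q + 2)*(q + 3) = q^3 + 3*q^2 - 4*q - 12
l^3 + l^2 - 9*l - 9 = (l - 3)*(l + 1)*(l + 3)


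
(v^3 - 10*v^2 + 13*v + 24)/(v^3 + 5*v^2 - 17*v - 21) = (v - 8)/(v + 7)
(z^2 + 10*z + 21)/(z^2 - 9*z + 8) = (z^2 + 10*z + 21)/(z^2 - 9*z + 8)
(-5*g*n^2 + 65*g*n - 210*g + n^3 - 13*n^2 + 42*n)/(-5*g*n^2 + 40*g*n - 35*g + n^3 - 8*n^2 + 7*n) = (n - 6)/(n - 1)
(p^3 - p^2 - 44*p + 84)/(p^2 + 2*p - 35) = (p^2 - 8*p + 12)/(p - 5)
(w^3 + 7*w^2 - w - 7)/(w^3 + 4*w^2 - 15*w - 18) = (w^2 + 6*w - 7)/(w^2 + 3*w - 18)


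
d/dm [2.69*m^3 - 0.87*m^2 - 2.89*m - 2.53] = 8.07*m^2 - 1.74*m - 2.89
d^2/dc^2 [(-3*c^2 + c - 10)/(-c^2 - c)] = 4*(-2*c^3 + 15*c^2 + 15*c + 5)/(c^3*(c^3 + 3*c^2 + 3*c + 1))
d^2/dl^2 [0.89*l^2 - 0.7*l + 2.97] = 1.78000000000000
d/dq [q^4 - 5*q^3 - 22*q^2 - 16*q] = 4*q^3 - 15*q^2 - 44*q - 16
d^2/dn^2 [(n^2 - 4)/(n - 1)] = -6/(n^3 - 3*n^2 + 3*n - 1)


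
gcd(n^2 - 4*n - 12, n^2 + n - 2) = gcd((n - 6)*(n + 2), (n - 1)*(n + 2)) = n + 2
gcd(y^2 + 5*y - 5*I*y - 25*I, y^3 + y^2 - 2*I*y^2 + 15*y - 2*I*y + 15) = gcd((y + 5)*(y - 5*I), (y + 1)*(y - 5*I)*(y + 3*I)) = y - 5*I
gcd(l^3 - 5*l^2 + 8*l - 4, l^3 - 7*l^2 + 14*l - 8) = l^2 - 3*l + 2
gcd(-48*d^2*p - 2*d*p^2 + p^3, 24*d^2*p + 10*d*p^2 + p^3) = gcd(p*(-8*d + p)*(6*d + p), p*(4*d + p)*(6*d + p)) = 6*d*p + p^2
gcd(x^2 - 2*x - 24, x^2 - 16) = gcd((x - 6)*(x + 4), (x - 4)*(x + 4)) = x + 4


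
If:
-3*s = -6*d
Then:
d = s/2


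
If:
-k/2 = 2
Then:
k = -4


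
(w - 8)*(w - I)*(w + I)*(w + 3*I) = w^4 - 8*w^3 + 3*I*w^3 + w^2 - 24*I*w^2 - 8*w + 3*I*w - 24*I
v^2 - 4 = (v - 2)*(v + 2)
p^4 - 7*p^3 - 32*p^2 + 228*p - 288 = (p - 8)*(p - 3)*(p - 2)*(p + 6)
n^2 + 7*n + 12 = (n + 3)*(n + 4)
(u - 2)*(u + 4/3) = u^2 - 2*u/3 - 8/3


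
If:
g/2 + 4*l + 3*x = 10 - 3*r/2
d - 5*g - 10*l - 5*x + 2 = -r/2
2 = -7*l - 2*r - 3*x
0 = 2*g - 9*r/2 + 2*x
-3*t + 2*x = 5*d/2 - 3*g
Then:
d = 4522/83 - 703*x/83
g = 1404/83 - 182*x/83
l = -23*x/83 - 202/83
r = 624/83 - 44*x/83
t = 2755*x/498 - 7093/249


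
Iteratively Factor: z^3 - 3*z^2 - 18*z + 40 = (z + 4)*(z^2 - 7*z + 10) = (z - 2)*(z + 4)*(z - 5)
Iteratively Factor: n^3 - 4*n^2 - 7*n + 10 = (n - 5)*(n^2 + n - 2) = (n - 5)*(n + 2)*(n - 1)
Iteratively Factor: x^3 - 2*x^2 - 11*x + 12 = (x - 1)*(x^2 - x - 12) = (x - 4)*(x - 1)*(x + 3)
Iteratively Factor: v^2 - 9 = (v + 3)*(v - 3)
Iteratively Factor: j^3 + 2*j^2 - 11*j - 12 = (j + 4)*(j^2 - 2*j - 3) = (j + 1)*(j + 4)*(j - 3)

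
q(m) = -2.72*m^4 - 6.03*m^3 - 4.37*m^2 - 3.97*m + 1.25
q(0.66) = -5.52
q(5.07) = -2714.28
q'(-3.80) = 365.03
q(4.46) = -1714.58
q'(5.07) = -1931.21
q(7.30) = -10330.70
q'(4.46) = -1368.03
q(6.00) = -5007.49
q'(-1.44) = 3.59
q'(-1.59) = 7.93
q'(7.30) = -5264.29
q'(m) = -10.88*m^3 - 18.09*m^2 - 8.74*m - 3.97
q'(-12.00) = 16296.59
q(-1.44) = 4.22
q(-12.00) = -46562.47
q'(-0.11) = -3.21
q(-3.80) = -283.05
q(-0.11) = 1.64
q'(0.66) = -20.75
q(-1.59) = 3.37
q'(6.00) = -3057.73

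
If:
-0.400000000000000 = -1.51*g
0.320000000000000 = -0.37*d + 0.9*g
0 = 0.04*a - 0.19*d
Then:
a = -1.05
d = -0.22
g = 0.26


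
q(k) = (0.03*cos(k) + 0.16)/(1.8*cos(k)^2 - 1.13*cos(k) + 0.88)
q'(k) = (3.6*sin(k)*cos(k) - 1.13*sin(k))*(0.03*cos(k) + 0.16)/(1.8*cos(k)^2 - 1.13*cos(k) + 0.88)^2 - 0.03*sin(k)/(1.8*cos(k)^2 - 1.13*cos(k) + 0.88)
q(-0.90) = 0.20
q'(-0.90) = -0.18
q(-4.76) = 0.19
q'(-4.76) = -0.26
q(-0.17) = 0.13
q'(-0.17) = -0.03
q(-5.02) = 0.24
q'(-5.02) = -0.05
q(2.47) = 0.05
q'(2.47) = -0.05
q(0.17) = 0.13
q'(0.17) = 0.03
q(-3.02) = 0.03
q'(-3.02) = 0.01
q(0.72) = 0.17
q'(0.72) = 0.15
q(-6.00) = 0.13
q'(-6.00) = 0.05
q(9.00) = 0.04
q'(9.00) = -0.02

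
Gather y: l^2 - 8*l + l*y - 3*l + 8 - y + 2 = l^2 - 11*l + y*(l - 1) + 10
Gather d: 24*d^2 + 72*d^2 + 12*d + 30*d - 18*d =96*d^2 + 24*d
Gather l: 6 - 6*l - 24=-6*l - 18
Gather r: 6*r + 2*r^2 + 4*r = 2*r^2 + 10*r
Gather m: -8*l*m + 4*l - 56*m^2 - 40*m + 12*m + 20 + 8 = 4*l - 56*m^2 + m*(-8*l - 28) + 28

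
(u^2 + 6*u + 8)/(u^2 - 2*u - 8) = (u + 4)/(u - 4)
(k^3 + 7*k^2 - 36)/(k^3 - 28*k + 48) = (k + 3)/(k - 4)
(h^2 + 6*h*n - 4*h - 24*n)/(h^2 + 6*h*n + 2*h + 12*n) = (h - 4)/(h + 2)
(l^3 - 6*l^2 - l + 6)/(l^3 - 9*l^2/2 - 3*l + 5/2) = 2*(l^2 - 7*l + 6)/(2*l^2 - 11*l + 5)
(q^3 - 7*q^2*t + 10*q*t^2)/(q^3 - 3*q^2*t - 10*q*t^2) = (q - 2*t)/(q + 2*t)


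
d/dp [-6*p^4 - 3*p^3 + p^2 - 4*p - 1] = -24*p^3 - 9*p^2 + 2*p - 4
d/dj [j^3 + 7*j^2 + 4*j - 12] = 3*j^2 + 14*j + 4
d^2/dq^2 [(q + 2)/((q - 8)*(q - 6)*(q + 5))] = 2*(3*q^5 - 15*q^4 - 41*q^3 - 1086*q^2 + 6228*q + 10568)/(q^9 - 27*q^8 + 177*q^7 + 1179*q^6 - 16854*q^5 + 13572*q^4 + 447272*q^3 - 1206720*q^2 - 3801600*q + 13824000)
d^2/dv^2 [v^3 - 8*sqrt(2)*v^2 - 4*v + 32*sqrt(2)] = 6*v - 16*sqrt(2)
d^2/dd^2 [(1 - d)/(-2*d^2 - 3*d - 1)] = 2*((d - 1)*(4*d + 3)^2 - (6*d + 1)*(2*d^2 + 3*d + 1))/(2*d^2 + 3*d + 1)^3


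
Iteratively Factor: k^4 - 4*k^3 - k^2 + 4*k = (k + 1)*(k^3 - 5*k^2 + 4*k) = (k - 4)*(k + 1)*(k^2 - k) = (k - 4)*(k - 1)*(k + 1)*(k)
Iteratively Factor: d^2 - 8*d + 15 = (d - 3)*(d - 5)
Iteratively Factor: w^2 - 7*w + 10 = (w - 2)*(w - 5)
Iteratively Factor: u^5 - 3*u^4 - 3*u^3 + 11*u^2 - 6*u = (u - 3)*(u^4 - 3*u^2 + 2*u) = (u - 3)*(u + 2)*(u^3 - 2*u^2 + u) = u*(u - 3)*(u + 2)*(u^2 - 2*u + 1) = u*(u - 3)*(u - 1)*(u + 2)*(u - 1)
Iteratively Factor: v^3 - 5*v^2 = (v)*(v^2 - 5*v) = v^2*(v - 5)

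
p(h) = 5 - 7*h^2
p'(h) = -14*h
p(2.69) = -45.65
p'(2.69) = -37.66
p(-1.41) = -8.92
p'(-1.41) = 19.74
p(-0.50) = 3.25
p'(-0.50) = 7.00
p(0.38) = 3.99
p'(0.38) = -5.32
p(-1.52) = -11.17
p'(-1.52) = 21.28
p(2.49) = -38.40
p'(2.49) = -34.86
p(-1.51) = -10.96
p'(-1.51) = 21.14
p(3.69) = -90.31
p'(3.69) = -51.66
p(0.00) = 5.00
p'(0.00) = 0.00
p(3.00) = -58.00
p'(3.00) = -42.00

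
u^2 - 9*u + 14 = (u - 7)*(u - 2)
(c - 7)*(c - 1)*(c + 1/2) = c^3 - 15*c^2/2 + 3*c + 7/2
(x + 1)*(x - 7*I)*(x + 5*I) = x^3 + x^2 - 2*I*x^2 + 35*x - 2*I*x + 35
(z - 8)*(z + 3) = z^2 - 5*z - 24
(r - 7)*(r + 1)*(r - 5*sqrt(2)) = r^3 - 5*sqrt(2)*r^2 - 6*r^2 - 7*r + 30*sqrt(2)*r + 35*sqrt(2)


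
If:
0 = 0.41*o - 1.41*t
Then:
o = 3.4390243902439*t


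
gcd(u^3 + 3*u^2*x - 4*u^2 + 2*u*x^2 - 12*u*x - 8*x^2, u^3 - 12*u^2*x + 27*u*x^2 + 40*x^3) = u + x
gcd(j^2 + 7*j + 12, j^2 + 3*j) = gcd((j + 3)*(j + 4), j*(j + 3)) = j + 3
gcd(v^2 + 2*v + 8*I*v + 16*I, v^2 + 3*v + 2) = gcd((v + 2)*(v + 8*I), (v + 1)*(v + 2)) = v + 2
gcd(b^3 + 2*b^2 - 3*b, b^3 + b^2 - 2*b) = b^2 - b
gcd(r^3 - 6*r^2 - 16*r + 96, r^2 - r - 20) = r + 4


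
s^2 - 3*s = s*(s - 3)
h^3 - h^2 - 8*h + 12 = (h - 2)^2*(h + 3)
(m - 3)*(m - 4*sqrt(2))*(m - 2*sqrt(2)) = m^3 - 6*sqrt(2)*m^2 - 3*m^2 + 16*m + 18*sqrt(2)*m - 48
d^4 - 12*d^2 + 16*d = d*(d - 2)^2*(d + 4)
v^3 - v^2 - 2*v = v*(v - 2)*(v + 1)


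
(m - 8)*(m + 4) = m^2 - 4*m - 32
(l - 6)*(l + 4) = l^2 - 2*l - 24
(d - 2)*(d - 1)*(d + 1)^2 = d^4 - d^3 - 3*d^2 + d + 2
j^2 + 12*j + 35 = (j + 5)*(j + 7)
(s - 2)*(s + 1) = s^2 - s - 2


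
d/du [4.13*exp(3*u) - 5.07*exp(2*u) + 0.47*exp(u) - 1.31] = (12.39*exp(2*u) - 10.14*exp(u) + 0.47)*exp(u)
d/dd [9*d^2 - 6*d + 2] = 18*d - 6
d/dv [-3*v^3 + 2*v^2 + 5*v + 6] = -9*v^2 + 4*v + 5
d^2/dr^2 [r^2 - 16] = 2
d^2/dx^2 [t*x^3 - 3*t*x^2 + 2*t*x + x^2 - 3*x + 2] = 6*t*x - 6*t + 2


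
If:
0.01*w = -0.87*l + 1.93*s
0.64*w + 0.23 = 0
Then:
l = 2.2183908045977*s + 0.00413074712643678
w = -0.36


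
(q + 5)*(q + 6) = q^2 + 11*q + 30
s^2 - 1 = (s - 1)*(s + 1)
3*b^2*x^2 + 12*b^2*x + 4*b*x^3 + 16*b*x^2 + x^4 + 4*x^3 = x*(b + x)*(3*b + x)*(x + 4)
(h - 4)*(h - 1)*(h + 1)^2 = h^4 - 3*h^3 - 5*h^2 + 3*h + 4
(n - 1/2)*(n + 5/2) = n^2 + 2*n - 5/4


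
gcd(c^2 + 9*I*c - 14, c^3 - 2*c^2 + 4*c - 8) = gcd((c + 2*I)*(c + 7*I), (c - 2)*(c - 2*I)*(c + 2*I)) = c + 2*I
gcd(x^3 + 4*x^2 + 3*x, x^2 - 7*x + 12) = 1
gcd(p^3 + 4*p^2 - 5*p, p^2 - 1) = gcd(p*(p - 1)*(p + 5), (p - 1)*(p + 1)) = p - 1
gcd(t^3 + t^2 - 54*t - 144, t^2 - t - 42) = t + 6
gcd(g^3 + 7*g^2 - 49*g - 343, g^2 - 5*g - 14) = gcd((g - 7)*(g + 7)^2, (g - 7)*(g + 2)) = g - 7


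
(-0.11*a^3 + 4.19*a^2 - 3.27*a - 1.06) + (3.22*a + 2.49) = -0.11*a^3 + 4.19*a^2 - 0.0499999999999998*a + 1.43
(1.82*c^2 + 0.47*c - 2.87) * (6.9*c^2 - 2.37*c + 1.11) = 12.558*c^4 - 1.0704*c^3 - 18.8967*c^2 + 7.3236*c - 3.1857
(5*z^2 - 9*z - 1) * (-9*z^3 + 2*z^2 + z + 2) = -45*z^5 + 91*z^4 - 4*z^3 - z^2 - 19*z - 2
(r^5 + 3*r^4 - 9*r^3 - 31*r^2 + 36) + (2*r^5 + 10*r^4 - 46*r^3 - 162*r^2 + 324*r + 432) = 3*r^5 + 13*r^4 - 55*r^3 - 193*r^2 + 324*r + 468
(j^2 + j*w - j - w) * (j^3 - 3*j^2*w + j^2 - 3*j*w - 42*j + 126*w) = j^5 - 2*j^4*w - 3*j^3*w^2 - 43*j^3 + 86*j^2*w + 42*j^2 + 129*j*w^2 - 84*j*w - 126*w^2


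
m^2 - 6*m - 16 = (m - 8)*(m + 2)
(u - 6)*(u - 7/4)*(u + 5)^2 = u^4 + 9*u^3/4 - 42*u^2 - 355*u/4 + 525/2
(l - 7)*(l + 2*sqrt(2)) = l^2 - 7*l + 2*sqrt(2)*l - 14*sqrt(2)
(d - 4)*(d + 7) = d^2 + 3*d - 28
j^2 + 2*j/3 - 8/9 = (j - 2/3)*(j + 4/3)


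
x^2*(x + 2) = x^3 + 2*x^2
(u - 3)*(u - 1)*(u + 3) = u^3 - u^2 - 9*u + 9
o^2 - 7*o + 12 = (o - 4)*(o - 3)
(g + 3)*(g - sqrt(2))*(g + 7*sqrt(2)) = g^3 + 3*g^2 + 6*sqrt(2)*g^2 - 14*g + 18*sqrt(2)*g - 42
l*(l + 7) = l^2 + 7*l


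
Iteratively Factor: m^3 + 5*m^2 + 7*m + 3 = (m + 1)*(m^2 + 4*m + 3) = (m + 1)*(m + 3)*(m + 1)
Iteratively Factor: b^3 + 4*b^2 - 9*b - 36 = (b - 3)*(b^2 + 7*b + 12) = (b - 3)*(b + 3)*(b + 4)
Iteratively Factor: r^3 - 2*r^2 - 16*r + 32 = (r - 4)*(r^2 + 2*r - 8) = (r - 4)*(r - 2)*(r + 4)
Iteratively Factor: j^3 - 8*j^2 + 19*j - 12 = (j - 4)*(j^2 - 4*j + 3) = (j - 4)*(j - 1)*(j - 3)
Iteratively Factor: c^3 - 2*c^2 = (c)*(c^2 - 2*c) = c*(c - 2)*(c)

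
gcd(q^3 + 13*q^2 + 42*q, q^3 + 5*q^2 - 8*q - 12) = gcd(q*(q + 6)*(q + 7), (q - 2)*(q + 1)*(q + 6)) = q + 6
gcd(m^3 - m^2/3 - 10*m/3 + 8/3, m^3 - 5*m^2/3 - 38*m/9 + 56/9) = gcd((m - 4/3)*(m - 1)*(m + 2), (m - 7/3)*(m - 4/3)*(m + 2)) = m^2 + 2*m/3 - 8/3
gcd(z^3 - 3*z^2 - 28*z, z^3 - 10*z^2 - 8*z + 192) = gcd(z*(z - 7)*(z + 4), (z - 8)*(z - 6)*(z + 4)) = z + 4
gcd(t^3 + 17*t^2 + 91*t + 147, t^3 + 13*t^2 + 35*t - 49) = t^2 + 14*t + 49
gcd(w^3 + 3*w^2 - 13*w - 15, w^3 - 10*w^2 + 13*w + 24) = w^2 - 2*w - 3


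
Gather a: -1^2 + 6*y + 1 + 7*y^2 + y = 7*y^2 + 7*y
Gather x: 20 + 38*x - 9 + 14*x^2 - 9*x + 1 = 14*x^2 + 29*x + 12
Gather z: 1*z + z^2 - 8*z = z^2 - 7*z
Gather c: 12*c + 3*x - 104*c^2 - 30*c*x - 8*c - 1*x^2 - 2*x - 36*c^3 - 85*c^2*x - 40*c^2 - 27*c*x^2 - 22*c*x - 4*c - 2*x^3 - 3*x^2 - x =-36*c^3 + c^2*(-85*x - 144) + c*(-27*x^2 - 52*x) - 2*x^3 - 4*x^2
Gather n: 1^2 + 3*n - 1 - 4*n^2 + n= -4*n^2 + 4*n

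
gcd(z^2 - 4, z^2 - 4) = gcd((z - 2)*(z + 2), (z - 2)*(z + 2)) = z^2 - 4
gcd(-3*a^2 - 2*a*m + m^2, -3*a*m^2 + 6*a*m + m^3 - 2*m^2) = 3*a - m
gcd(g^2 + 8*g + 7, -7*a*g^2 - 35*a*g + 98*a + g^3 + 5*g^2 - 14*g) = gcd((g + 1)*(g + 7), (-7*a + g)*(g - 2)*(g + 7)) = g + 7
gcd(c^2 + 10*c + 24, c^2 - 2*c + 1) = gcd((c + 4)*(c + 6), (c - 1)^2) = 1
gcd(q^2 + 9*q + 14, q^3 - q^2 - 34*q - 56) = q + 2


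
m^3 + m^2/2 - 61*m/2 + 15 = (m - 5)*(m - 1/2)*(m + 6)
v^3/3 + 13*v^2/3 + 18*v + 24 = (v/3 + 1)*(v + 4)*(v + 6)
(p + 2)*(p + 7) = p^2 + 9*p + 14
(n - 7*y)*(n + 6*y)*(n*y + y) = n^3*y - n^2*y^2 + n^2*y - 42*n*y^3 - n*y^2 - 42*y^3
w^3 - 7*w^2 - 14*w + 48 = (w - 8)*(w - 2)*(w + 3)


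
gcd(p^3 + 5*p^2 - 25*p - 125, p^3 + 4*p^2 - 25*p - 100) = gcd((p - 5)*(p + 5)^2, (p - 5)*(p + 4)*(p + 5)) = p^2 - 25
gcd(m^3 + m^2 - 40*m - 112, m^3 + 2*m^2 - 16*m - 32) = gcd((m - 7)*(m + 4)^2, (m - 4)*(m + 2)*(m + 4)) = m + 4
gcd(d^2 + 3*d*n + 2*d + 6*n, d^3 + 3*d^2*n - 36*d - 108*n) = d + 3*n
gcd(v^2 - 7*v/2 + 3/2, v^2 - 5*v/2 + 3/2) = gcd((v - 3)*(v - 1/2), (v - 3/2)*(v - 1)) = 1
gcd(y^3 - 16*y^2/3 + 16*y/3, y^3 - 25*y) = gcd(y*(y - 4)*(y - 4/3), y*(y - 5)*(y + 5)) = y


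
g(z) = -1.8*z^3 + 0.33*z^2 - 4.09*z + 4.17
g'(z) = -5.4*z^2 + 0.66*z - 4.09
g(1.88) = -14.31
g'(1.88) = -21.93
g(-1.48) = 16.78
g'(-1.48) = -16.89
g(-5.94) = 417.36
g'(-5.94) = -198.54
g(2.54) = -33.59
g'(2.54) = -37.25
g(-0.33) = 5.62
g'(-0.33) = -4.90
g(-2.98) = 66.92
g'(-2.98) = -54.01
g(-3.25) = 82.74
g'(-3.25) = -63.27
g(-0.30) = 5.48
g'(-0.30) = -4.77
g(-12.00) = 3211.17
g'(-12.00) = -789.61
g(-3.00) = 68.01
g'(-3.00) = -54.67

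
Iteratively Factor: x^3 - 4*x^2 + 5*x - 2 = (x - 1)*(x^2 - 3*x + 2) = (x - 2)*(x - 1)*(x - 1)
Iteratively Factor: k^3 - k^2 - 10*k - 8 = (k - 4)*(k^2 + 3*k + 2) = (k - 4)*(k + 2)*(k + 1)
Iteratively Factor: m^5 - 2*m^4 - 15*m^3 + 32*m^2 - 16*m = (m - 1)*(m^4 - m^3 - 16*m^2 + 16*m) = m*(m - 1)*(m^3 - m^2 - 16*m + 16) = m*(m - 4)*(m - 1)*(m^2 + 3*m - 4) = m*(m - 4)*(m - 1)^2*(m + 4)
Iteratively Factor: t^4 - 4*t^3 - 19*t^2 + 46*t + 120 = (t - 5)*(t^3 + t^2 - 14*t - 24) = (t - 5)*(t + 2)*(t^2 - t - 12) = (t - 5)*(t - 4)*(t + 2)*(t + 3)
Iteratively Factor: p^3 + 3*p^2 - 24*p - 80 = (p + 4)*(p^2 - p - 20) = (p - 5)*(p + 4)*(p + 4)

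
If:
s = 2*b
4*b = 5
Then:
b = 5/4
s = 5/2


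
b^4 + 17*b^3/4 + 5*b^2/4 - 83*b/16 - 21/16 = (b - 1)*(b + 1/4)*(b + 3/2)*(b + 7/2)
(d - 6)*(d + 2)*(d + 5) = d^3 + d^2 - 32*d - 60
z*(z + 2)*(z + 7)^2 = z^4 + 16*z^3 + 77*z^2 + 98*z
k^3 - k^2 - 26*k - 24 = (k - 6)*(k + 1)*(k + 4)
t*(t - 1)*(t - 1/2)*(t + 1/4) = t^4 - 5*t^3/4 + t^2/8 + t/8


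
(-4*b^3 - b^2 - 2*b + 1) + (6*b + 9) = -4*b^3 - b^2 + 4*b + 10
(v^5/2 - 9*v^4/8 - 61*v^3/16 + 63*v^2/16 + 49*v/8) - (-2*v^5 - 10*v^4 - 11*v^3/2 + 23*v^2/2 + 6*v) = 5*v^5/2 + 71*v^4/8 + 27*v^3/16 - 121*v^2/16 + v/8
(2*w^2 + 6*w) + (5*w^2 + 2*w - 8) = 7*w^2 + 8*w - 8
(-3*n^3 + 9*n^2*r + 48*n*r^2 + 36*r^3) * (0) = 0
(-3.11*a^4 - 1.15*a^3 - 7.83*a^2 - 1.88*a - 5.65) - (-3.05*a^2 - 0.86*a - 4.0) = -3.11*a^4 - 1.15*a^3 - 4.78*a^2 - 1.02*a - 1.65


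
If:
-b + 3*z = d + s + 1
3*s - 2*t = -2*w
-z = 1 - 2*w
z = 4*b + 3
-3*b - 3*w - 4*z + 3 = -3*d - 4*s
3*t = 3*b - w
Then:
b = -65/62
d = -181/62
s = -19/31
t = -63/62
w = -3/31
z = -37/31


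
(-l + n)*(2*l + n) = -2*l^2 + l*n + n^2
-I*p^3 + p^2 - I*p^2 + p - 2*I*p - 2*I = (p - I)*(p + 2*I)*(-I*p - I)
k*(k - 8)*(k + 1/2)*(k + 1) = k^4 - 13*k^3/2 - 23*k^2/2 - 4*k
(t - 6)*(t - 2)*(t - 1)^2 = t^4 - 10*t^3 + 29*t^2 - 32*t + 12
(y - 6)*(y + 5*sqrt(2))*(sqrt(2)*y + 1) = sqrt(2)*y^3 - 6*sqrt(2)*y^2 + 11*y^2 - 66*y + 5*sqrt(2)*y - 30*sqrt(2)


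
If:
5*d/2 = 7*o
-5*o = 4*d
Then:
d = 0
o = 0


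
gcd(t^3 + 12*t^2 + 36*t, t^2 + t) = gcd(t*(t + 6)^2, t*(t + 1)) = t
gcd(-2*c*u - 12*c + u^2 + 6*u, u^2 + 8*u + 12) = u + 6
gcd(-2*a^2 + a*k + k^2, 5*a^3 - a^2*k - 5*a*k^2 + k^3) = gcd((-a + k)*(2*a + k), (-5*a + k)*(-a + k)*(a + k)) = a - k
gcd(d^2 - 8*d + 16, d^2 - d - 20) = 1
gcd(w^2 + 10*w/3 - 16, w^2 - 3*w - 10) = 1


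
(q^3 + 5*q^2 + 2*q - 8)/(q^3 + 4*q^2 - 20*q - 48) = (q^2 + 3*q - 4)/(q^2 + 2*q - 24)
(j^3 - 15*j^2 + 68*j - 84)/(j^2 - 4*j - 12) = (j^2 - 9*j + 14)/(j + 2)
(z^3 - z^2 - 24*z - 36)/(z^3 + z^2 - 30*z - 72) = (z + 2)/(z + 4)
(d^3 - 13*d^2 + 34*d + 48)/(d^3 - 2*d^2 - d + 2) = (d^2 - 14*d + 48)/(d^2 - 3*d + 2)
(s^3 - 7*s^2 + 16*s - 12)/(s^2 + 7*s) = (s^3 - 7*s^2 + 16*s - 12)/(s*(s + 7))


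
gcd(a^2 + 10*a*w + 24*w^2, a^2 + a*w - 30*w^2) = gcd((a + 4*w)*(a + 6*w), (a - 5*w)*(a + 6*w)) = a + 6*w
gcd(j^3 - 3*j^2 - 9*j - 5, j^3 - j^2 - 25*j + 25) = j - 5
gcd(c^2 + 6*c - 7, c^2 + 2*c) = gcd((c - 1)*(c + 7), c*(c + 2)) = 1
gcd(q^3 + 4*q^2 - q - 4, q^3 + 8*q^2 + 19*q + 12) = q^2 + 5*q + 4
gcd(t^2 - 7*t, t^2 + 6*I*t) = t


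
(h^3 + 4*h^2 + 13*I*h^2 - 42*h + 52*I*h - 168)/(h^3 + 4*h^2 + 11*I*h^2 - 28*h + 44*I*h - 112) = (h + 6*I)/(h + 4*I)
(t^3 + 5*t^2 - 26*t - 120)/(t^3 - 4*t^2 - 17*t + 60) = (t + 6)/(t - 3)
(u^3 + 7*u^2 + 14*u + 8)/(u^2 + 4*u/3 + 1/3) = 3*(u^2 + 6*u + 8)/(3*u + 1)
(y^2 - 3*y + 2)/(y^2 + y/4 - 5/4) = 4*(y - 2)/(4*y + 5)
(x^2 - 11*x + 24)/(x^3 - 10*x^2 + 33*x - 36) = (x - 8)/(x^2 - 7*x + 12)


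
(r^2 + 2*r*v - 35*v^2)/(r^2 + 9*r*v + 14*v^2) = (r - 5*v)/(r + 2*v)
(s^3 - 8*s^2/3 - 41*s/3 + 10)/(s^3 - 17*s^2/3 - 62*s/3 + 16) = (s - 5)/(s - 8)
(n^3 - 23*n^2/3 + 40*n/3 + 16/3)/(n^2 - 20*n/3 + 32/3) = (3*n^2 - 11*n - 4)/(3*n - 8)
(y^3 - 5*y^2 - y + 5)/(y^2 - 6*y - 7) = (y^2 - 6*y + 5)/(y - 7)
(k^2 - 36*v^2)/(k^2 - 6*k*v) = (k + 6*v)/k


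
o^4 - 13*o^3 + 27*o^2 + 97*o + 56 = (o - 8)*(o - 7)*(o + 1)^2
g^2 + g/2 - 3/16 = (g - 1/4)*(g + 3/4)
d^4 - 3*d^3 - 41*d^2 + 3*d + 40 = (d - 8)*(d - 1)*(d + 1)*(d + 5)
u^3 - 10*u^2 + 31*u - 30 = (u - 5)*(u - 3)*(u - 2)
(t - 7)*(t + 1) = t^2 - 6*t - 7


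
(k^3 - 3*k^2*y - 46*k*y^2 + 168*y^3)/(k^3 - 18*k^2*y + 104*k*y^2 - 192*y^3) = (-k - 7*y)/(-k + 8*y)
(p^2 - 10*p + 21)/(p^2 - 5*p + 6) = (p - 7)/(p - 2)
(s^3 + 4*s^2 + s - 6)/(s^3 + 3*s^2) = (s^2 + s - 2)/s^2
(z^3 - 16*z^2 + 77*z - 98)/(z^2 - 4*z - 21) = (z^2 - 9*z + 14)/(z + 3)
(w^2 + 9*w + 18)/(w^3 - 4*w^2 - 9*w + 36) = (w + 6)/(w^2 - 7*w + 12)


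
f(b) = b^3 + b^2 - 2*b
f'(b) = 3*b^2 + 2*b - 2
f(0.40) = -0.58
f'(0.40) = -0.72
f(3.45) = 46.07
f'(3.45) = 40.61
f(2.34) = 13.61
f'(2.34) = 19.11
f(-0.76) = 1.66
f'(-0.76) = -1.79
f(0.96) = -0.11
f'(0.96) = 2.68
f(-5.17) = -101.12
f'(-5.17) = 67.85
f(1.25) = 1.02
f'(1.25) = 5.19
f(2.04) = 8.57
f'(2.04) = 14.56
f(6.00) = 240.00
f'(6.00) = 118.00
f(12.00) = 1848.00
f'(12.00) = 454.00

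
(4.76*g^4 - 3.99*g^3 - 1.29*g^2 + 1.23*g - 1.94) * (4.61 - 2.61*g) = -12.4236*g^5 + 32.3575*g^4 - 15.027*g^3 - 9.1572*g^2 + 10.7337*g - 8.9434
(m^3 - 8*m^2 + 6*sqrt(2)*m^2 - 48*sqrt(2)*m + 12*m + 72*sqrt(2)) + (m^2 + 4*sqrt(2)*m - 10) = m^3 - 7*m^2 + 6*sqrt(2)*m^2 - 44*sqrt(2)*m + 12*m - 10 + 72*sqrt(2)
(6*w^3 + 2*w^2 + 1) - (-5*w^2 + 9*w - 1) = 6*w^3 + 7*w^2 - 9*w + 2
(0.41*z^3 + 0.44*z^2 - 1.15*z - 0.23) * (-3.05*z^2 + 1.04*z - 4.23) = -1.2505*z^5 - 0.9156*z^4 + 2.2308*z^3 - 2.3557*z^2 + 4.6253*z + 0.9729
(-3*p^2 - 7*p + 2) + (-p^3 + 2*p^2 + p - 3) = -p^3 - p^2 - 6*p - 1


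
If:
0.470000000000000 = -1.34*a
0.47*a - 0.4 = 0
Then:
No Solution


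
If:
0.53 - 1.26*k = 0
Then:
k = 0.42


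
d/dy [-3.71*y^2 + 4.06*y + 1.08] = 4.06 - 7.42*y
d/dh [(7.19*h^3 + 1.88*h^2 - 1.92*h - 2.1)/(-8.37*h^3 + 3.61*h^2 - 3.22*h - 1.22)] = (41.6915*h^4 - 78.4444*h^3 - 78.1688*h^2 + 10.5748*h - 4.4196)/(70.0569*h^6 - 60.4314*h^5 + 66.9349*h^4 - 2.8256*h^3 + 1.56*h^2 + 7.8568*h + 1.4884)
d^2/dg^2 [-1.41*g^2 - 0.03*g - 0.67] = -2.82000000000000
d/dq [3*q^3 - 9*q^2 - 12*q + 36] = 9*q^2 - 18*q - 12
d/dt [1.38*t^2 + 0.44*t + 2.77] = 2.76*t + 0.44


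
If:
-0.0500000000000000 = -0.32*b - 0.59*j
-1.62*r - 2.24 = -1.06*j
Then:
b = -2.81780660377358*r - 3.73997641509434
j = 1.52830188679245*r + 2.11320754716981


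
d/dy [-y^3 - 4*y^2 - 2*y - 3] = -3*y^2 - 8*y - 2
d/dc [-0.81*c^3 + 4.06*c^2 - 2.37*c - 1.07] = -2.43*c^2 + 8.12*c - 2.37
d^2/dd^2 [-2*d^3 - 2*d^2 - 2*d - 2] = -12*d - 4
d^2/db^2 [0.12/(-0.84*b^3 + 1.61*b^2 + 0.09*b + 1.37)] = ((0.6048*b - 0.3864)*(-0.84*b^3 + 1.61*b^2 + 0.09*b + 1.37) + 0.12*(-5.04*b^2 + 6.44*b + 0.18)*(-2.52*b^2 + 3.22*b + 0.09))/(-0.84*b^3 + 1.61*b^2 + 0.09*b + 1.37)^3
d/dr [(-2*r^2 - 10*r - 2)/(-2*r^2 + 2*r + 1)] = 6*(-4*r^2 - 2*r - 1)/(4*r^4 - 8*r^3 + 4*r + 1)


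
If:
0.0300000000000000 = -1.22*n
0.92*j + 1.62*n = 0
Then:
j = 0.04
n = -0.02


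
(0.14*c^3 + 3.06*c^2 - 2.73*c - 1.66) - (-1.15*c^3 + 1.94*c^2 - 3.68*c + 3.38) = 1.29*c^3 + 1.12*c^2 + 0.95*c - 5.04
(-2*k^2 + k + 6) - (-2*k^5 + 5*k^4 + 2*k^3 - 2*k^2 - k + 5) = 2*k^5 - 5*k^4 - 2*k^3 + 2*k + 1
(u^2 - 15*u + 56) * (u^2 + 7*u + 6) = u^4 - 8*u^3 - 43*u^2 + 302*u + 336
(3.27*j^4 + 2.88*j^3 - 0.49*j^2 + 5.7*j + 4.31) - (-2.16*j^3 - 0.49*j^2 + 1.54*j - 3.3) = 3.27*j^4 + 5.04*j^3 + 4.16*j + 7.61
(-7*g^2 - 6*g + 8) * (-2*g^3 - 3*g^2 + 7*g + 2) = 14*g^5 + 33*g^4 - 47*g^3 - 80*g^2 + 44*g + 16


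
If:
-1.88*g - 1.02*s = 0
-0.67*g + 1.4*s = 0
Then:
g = 0.00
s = 0.00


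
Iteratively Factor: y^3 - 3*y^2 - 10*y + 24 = (y - 4)*(y^2 + y - 6) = (y - 4)*(y - 2)*(y + 3)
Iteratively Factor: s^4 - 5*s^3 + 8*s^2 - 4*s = (s)*(s^3 - 5*s^2 + 8*s - 4) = s*(s - 2)*(s^2 - 3*s + 2) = s*(s - 2)*(s - 1)*(s - 2)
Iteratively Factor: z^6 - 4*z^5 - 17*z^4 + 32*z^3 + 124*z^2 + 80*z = (z - 4)*(z^5 - 17*z^3 - 36*z^2 - 20*z) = (z - 5)*(z - 4)*(z^4 + 5*z^3 + 8*z^2 + 4*z) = (z - 5)*(z - 4)*(z + 2)*(z^3 + 3*z^2 + 2*z) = (z - 5)*(z - 4)*(z + 2)^2*(z^2 + z) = (z - 5)*(z - 4)*(z + 1)*(z + 2)^2*(z)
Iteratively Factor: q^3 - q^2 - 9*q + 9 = (q - 1)*(q^2 - 9) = (q - 3)*(q - 1)*(q + 3)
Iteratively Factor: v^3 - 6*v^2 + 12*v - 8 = (v - 2)*(v^2 - 4*v + 4) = (v - 2)^2*(v - 2)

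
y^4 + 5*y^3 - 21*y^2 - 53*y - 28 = (y - 4)*(y + 1)^2*(y + 7)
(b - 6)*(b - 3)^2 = b^3 - 12*b^2 + 45*b - 54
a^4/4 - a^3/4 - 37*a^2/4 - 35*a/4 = a*(a/4 + 1/4)*(a - 7)*(a + 5)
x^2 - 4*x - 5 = (x - 5)*(x + 1)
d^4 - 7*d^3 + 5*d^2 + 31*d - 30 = (d - 5)*(d - 3)*(d - 1)*(d + 2)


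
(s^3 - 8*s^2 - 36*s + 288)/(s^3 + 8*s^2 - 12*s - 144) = (s^2 - 14*s + 48)/(s^2 + 2*s - 24)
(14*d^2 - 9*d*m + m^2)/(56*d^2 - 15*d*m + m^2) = (2*d - m)/(8*d - m)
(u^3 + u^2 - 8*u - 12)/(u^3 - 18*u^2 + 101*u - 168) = (u^2 + 4*u + 4)/(u^2 - 15*u + 56)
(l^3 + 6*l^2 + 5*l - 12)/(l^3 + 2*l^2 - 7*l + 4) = (l + 3)/(l - 1)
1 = 1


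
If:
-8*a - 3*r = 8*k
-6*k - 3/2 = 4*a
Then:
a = 3/4 - 9*r/8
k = 3*r/4 - 3/4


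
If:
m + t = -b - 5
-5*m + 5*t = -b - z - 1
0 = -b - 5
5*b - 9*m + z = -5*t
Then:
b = -5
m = -21/4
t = 21/4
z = -97/2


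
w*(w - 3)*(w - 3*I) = w^3 - 3*w^2 - 3*I*w^2 + 9*I*w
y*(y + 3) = y^2 + 3*y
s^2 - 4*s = s*(s - 4)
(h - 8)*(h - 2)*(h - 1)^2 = h^4 - 12*h^3 + 37*h^2 - 42*h + 16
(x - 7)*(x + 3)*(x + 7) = x^3 + 3*x^2 - 49*x - 147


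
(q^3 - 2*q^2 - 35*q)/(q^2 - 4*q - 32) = q*(-q^2 + 2*q + 35)/(-q^2 + 4*q + 32)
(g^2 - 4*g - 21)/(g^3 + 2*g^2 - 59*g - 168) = (g - 7)/(g^2 - g - 56)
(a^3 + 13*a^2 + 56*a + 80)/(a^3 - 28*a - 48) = (a^2 + 9*a + 20)/(a^2 - 4*a - 12)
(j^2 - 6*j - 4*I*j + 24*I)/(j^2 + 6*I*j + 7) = (j^2 - 6*j - 4*I*j + 24*I)/(j^2 + 6*I*j + 7)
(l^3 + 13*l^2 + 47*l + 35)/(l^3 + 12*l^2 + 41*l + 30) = (l + 7)/(l + 6)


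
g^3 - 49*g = g*(g - 7)*(g + 7)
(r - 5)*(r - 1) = r^2 - 6*r + 5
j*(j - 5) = j^2 - 5*j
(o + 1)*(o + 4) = o^2 + 5*o + 4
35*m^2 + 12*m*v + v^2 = (5*m + v)*(7*m + v)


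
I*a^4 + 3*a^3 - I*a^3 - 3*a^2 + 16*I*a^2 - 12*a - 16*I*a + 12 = (a - 6*I)*(a + I)*(a + 2*I)*(I*a - I)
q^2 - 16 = (q - 4)*(q + 4)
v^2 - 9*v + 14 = (v - 7)*(v - 2)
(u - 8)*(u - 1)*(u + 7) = u^3 - 2*u^2 - 55*u + 56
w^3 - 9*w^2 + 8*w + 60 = (w - 6)*(w - 5)*(w + 2)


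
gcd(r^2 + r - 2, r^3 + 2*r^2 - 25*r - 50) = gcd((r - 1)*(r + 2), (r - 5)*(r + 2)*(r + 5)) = r + 2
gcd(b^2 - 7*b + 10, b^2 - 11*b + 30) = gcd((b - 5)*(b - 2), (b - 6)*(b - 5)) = b - 5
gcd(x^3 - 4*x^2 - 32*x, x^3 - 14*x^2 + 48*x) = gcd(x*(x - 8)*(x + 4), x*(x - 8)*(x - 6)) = x^2 - 8*x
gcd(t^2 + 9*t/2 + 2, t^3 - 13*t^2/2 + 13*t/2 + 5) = t + 1/2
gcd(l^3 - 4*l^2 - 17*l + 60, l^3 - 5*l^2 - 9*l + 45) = l^2 - 8*l + 15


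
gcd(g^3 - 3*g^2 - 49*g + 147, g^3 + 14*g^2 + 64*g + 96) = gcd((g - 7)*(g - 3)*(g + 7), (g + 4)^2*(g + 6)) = 1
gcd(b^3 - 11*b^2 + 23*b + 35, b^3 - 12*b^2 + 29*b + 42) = b^2 - 6*b - 7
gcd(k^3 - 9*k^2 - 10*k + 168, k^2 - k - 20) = k + 4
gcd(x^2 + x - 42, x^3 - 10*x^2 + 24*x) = x - 6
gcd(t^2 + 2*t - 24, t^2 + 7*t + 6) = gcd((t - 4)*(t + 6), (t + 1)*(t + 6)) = t + 6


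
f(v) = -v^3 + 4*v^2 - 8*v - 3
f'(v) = -3*v^2 + 8*v - 8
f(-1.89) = 33.16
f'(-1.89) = -33.84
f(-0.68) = 4.60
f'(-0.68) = -14.83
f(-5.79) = 371.52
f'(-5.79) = -154.89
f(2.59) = -14.26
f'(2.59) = -7.40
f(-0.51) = 2.25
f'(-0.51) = -12.86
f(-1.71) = 27.38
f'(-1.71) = -30.45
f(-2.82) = 73.80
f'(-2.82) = -54.42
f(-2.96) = 81.66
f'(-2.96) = -57.96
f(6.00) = -123.00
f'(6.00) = -68.00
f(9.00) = -480.00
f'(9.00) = -179.00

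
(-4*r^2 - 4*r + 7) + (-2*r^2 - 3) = -6*r^2 - 4*r + 4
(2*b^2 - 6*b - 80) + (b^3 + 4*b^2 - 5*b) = b^3 + 6*b^2 - 11*b - 80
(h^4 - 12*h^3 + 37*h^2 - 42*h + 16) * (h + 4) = h^5 - 8*h^4 - 11*h^3 + 106*h^2 - 152*h + 64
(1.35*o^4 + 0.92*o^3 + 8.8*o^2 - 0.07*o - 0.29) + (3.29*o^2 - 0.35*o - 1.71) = 1.35*o^4 + 0.92*o^3 + 12.09*o^2 - 0.42*o - 2.0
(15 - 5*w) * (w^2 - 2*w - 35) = -5*w^3 + 25*w^2 + 145*w - 525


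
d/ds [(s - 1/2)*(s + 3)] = 2*s + 5/2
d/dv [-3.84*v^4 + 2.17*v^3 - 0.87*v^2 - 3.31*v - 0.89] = -15.36*v^3 + 6.51*v^2 - 1.74*v - 3.31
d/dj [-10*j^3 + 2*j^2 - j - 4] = -30*j^2 + 4*j - 1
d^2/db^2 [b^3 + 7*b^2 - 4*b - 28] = 6*b + 14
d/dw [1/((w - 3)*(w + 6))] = (-2*w - 3)/(w^4 + 6*w^3 - 27*w^2 - 108*w + 324)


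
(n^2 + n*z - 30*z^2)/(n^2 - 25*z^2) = (n + 6*z)/(n + 5*z)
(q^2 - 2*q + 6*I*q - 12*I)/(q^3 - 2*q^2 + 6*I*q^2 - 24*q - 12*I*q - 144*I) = (q - 2)/(q^2 - 2*q - 24)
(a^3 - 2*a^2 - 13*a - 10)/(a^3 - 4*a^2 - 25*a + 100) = (a^2 + 3*a + 2)/(a^2 + a - 20)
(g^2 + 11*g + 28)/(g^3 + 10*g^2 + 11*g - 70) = (g + 4)/(g^2 + 3*g - 10)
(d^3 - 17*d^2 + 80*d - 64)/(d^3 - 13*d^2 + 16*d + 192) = (d - 1)/(d + 3)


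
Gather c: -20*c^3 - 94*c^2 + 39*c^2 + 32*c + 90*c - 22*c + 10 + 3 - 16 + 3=-20*c^3 - 55*c^2 + 100*c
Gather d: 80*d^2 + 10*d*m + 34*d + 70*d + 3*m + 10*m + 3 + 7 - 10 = 80*d^2 + d*(10*m + 104) + 13*m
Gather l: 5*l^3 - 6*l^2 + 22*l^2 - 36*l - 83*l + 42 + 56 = 5*l^3 + 16*l^2 - 119*l + 98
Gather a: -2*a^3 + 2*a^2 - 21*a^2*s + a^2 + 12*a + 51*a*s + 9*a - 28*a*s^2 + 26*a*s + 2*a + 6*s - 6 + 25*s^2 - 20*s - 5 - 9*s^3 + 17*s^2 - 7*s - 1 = -2*a^3 + a^2*(3 - 21*s) + a*(-28*s^2 + 77*s + 23) - 9*s^3 + 42*s^2 - 21*s - 12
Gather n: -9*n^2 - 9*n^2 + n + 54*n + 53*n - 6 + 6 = -18*n^2 + 108*n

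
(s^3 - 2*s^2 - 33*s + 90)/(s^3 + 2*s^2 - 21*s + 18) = (s - 5)/(s - 1)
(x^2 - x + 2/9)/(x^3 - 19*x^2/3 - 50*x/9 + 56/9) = (3*x - 1)/(3*x^2 - 17*x - 28)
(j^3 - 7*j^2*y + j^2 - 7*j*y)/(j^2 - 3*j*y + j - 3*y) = j*(-j + 7*y)/(-j + 3*y)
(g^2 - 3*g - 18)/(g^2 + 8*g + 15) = (g - 6)/(g + 5)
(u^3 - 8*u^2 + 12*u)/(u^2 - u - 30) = u*(u - 2)/(u + 5)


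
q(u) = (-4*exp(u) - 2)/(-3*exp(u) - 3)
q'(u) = 3*(-4*exp(u) - 2)*exp(u)/(-3*exp(u) - 3)^2 - 4*exp(u)/(-3*exp(u) - 3)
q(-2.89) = 0.70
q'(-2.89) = 0.03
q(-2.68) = 0.71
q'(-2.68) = 0.04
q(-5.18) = 0.67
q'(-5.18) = 0.00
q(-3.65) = 0.68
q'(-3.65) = 0.02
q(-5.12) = 0.67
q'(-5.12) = 0.00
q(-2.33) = 0.73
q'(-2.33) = 0.05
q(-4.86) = 0.67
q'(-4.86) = 0.01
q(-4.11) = 0.68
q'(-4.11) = 0.01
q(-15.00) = 0.67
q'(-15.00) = 0.00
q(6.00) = 1.33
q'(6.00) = 0.00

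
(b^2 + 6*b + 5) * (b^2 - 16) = b^4 + 6*b^3 - 11*b^2 - 96*b - 80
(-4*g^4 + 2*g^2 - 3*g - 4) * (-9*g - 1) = 36*g^5 + 4*g^4 - 18*g^3 + 25*g^2 + 39*g + 4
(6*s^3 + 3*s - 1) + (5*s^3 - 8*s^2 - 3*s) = 11*s^3 - 8*s^2 - 1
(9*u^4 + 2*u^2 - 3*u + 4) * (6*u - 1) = 54*u^5 - 9*u^4 + 12*u^3 - 20*u^2 + 27*u - 4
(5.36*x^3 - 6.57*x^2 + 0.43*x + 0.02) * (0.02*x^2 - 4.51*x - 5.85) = 0.1072*x^5 - 24.305*x^4 - 1.7167*x^3 + 36.4956*x^2 - 2.6057*x - 0.117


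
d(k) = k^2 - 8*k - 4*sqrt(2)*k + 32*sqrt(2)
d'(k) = 2*k - 8 - 4*sqrt(2)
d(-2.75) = 90.37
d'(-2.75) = -19.16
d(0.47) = 39.06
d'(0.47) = -12.72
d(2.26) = 19.50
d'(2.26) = -9.14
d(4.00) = 6.63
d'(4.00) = -5.66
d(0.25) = 41.90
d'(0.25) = -13.16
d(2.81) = 14.78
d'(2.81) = -8.04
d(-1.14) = 62.12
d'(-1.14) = -15.94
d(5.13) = 1.51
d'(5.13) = -3.40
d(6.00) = -0.69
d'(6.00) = -1.66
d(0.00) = 45.25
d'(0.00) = -13.66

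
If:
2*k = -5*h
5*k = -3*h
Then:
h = 0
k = 0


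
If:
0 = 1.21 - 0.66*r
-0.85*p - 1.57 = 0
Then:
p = -1.85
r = 1.83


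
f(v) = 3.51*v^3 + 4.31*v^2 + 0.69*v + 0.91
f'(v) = 10.53*v^2 + 8.62*v + 0.69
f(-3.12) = -65.89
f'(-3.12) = 76.30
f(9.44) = 3344.23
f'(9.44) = 1020.43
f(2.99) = 135.33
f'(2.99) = 120.60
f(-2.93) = -52.40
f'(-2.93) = 65.83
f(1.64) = 29.12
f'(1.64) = 43.15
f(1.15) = 12.74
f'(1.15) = 24.53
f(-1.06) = 0.84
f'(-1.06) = 3.38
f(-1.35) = -0.80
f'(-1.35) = 8.24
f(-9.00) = -2214.98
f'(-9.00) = 776.04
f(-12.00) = -5452.01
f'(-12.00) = 1413.57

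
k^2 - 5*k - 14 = (k - 7)*(k + 2)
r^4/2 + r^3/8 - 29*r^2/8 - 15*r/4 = r*(r/2 + 1)*(r - 3)*(r + 5/4)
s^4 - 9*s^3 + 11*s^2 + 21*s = s*(s - 7)*(s - 3)*(s + 1)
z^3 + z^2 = z^2*(z + 1)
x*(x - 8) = x^2 - 8*x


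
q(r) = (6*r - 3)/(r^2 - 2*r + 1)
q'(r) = (2 - 2*r)*(6*r - 3)/(r^2 - 2*r + 1)^2 + 6/(r^2 - 2*r + 1)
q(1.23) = 82.80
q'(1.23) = -606.56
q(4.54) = 1.93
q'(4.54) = -0.61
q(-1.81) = -1.76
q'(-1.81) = -0.49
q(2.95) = 3.87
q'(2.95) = -2.39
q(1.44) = 29.13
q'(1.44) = -101.43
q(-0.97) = -2.27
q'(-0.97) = -0.76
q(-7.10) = -0.70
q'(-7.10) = -0.08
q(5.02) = 1.68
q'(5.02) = -0.46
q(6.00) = 1.32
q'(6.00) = -0.29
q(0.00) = -3.00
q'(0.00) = 0.00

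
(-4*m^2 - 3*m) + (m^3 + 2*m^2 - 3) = m^3 - 2*m^2 - 3*m - 3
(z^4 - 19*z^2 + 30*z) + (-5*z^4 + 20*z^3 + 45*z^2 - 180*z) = -4*z^4 + 20*z^3 + 26*z^2 - 150*z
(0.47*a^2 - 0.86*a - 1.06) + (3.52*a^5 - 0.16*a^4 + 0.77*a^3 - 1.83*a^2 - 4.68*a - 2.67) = 3.52*a^5 - 0.16*a^4 + 0.77*a^3 - 1.36*a^2 - 5.54*a - 3.73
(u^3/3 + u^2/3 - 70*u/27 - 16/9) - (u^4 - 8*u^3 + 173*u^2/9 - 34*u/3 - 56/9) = -u^4 + 25*u^3/3 - 170*u^2/9 + 236*u/27 + 40/9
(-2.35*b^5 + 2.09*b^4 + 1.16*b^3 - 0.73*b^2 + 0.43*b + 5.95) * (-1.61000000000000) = 3.7835*b^5 - 3.3649*b^4 - 1.8676*b^3 + 1.1753*b^2 - 0.6923*b - 9.5795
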